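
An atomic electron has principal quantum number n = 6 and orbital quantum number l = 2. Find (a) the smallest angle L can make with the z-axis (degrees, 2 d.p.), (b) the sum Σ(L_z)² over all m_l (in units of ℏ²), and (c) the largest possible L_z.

cos θ_min = 2/√6, so θ_min ≈ 35.26°.
Σ m_l² = 10, so Σ(L_z)² = 10 ℏ².
L_z,max = lℏ = 2ℏ.

θ_min ≈ 35.26°; Σ(L_z)² = 10 ℏ²; L_z,max = 2ℏ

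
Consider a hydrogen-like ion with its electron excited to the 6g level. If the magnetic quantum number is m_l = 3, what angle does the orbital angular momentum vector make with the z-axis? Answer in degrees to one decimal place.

θ ≈ 47.9°

The 6g level has l = 4.
|L| = ℏ√(l(l+1)) = 2√5 ℏ.
L_z = m_l ℏ = 3ℏ.
cos θ = L_z/|L| = 3/√20, so θ ≈ 47.9°.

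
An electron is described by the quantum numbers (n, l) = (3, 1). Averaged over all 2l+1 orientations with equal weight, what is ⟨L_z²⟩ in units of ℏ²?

m_l ∈ {-1, 0, 1}.
⟨L_z²⟩ = ℏ²·l(l+1)/3 = 0.6667ℏ².

⟨L_z²⟩ = 0.6667 ℏ²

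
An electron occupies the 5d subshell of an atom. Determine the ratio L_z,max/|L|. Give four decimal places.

L_z,max/|L| = 0.8165

5d means n = 5, l = 2.
|L| = √6 ℏ ≈ 2.4495ℏ, while L_z,max = lℏ = 2ℏ.
L_z,max/|L| = 2/√6 = 0.8165.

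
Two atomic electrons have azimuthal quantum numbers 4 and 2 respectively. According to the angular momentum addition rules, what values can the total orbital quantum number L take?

L = 2, 3, 4, 5, 6

Angular momentum addition gives L = |l₁ − l₂|, …, l₁ + l₂.
Allowed values: L = 2, 3, 4, 5, 6.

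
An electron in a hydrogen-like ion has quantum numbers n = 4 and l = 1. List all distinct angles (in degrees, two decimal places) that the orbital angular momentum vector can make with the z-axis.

θ ∈ {45.00°, 90.00°, 135.00°}

|L|² = l(l+1)ℏ² = 2ℏ², so |L| = √2 ℏ.
cos θ = m_l/√2 for each m_l ∈ {-1, 0, 1}.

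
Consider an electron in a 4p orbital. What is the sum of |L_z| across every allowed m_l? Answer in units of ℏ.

The 4p subshell has l = 1.
m_l ∈ {-1, 0, 1}.
Σ|m_l| = 2·1(1+1)/2 = 2.

Σ|L_z| = 2 ℏ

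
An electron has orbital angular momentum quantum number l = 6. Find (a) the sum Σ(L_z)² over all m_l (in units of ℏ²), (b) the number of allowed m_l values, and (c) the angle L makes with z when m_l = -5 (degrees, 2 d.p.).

Σ m_l² = 182, so Σ(L_z)² = 182 ℏ².
There are 2l+1 = 13 values of m_l.
For m_l = -5: cos θ = -5/√42, θ ≈ 140.49°.

Σ(L_z)² = 182 ℏ²; 13 values; θ(m_l=-5) ≈ 140.49°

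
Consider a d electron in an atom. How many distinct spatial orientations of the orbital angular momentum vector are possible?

5

A d state has l = 2.
The number of m_l values is 2l + 1 = 2·2 + 1 = 5.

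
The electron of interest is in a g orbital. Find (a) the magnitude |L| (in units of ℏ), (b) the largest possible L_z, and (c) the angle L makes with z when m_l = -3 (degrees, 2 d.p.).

|L| = 2√5 ℏ ≈ 4.472ℏ; L_z,max = 4ℏ; θ(m_l=-3) ≈ 132.13°

A g state has l = 4.
|L| = ℏ√(4·5) = 2√5 ℏ ≈ 4.472ℏ.
L_z,max = lℏ = 4ℏ.
For m_l = -3: cos θ = -3/√20, θ ≈ 132.13°.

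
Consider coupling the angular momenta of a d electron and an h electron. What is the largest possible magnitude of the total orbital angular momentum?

The total orbital quantum number L ranges from |l₁ − l₂| to l₁ + l₂ in integer steps.
So L can be 3, 4, 5, 6, 7.
The largest magnitude corresponds to L = 7: |L_tot| = ℏ√(7·8) = 2√14 ℏ.

|L_tot|_max = 2√14 ℏ ≈ 7.483ℏ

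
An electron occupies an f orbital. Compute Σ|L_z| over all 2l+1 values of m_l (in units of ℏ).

The letter f corresponds to l = 3.
m_l ∈ {-3, -2, -1, 0, 1, 2, 3}.
Σ|m_l| = 2(1+2+…+3) = 12.

Σ|L_z| = 12 ℏ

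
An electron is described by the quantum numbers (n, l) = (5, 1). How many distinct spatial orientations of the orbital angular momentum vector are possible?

3

The number of m_l values is 2l + 1 = 2·1 + 1 = 3.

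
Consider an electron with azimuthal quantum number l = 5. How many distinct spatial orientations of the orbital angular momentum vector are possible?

The number of m_l values is 2l + 1 = 2·5 + 1 = 11.

11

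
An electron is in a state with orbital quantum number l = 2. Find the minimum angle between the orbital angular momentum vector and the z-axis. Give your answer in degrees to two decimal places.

|L| = √(l(l+1)) ℏ = √6 ℏ.
The smallest angle corresponds to the largest L_z, i.e. m_l = l = 2, giving L_z = 2ℏ.
cos θ_min = 2/√6, so θ_min ≈ 35.26°.

θ_min ≈ 35.26°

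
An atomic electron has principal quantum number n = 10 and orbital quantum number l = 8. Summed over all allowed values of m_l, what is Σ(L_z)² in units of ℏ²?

Σ(L_z)² = 408 ℏ²

m_l ∈ {-8, -7, -6, -5, -4, -3, -2, -1, 0, 1, 2, 3, 4, 5, 6, 7, 8}.
Σ m_l² = l(l+1)(2l+1)/3 = 8·9·17/3 = 408.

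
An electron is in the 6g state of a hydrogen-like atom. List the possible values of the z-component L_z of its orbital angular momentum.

6g means n = 6, l = 4.
L_z = m_l ℏ with m_l ranging from −l to +l in integer steps.
For l = 4: m_l ∈ {-4, -3, -2, -1, 0, 1, 2, 3, 4}.

L_z ∈ {−4ℏ, −3ℏ, −2ℏ, −ℏ, 0, ℏ, 2ℏ, 3ℏ, 4ℏ}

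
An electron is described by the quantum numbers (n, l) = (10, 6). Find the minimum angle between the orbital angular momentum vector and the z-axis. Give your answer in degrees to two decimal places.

|L| = √(l(l+1)) ℏ = √42 ℏ.
The smallest angle corresponds to the largest L_z, i.e. m_l = l = 6, giving L_z = 6ℏ.
cos θ_min = 6/√42, so θ_min ≈ 22.21°.

θ_min ≈ 22.21°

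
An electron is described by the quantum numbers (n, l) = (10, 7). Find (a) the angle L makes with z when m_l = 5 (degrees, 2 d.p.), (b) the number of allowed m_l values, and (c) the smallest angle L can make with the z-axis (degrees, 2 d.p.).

For m_l = 5: cos θ = 5/√56, θ ≈ 48.08°.
There are 2l+1 = 15 values of m_l.
cos θ_min = 7/√56, so θ_min ≈ 20.70°.

θ(m_l=5) ≈ 48.08°; 15 values; θ_min ≈ 20.70°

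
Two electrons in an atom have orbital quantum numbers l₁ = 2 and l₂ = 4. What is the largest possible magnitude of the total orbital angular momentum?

By the triangle rule, |l₁ − l₂| ≤ L ≤ l₁ + l₂.
So L can be 2, 3, 4, 5, 6.
The largest magnitude corresponds to L = 6: |L_tot| = ℏ√(6·7) = √42 ℏ.

|L_tot|_max = √42 ℏ ≈ 6.481ℏ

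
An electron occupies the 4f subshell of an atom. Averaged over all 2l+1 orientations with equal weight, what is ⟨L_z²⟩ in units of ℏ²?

⟨L_z²⟩ = 4 ℏ²

The 4f subshell has l = 3.
The allowed m_l values are -3, -2, -1, 0, 1, 2, 3.
Average of L_z² over 7 states: 28/7 ℏ² = 4 ℏ².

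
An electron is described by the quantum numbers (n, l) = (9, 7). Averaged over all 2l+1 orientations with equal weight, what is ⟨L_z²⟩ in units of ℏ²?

⟨L_z²⟩ = 18.67 ℏ²

The allowed m_l values are -7, -6, -5, -4, -3, -2, -1, 0, 1, 2, 3, 4, 5, 6, 7.
⟨L_z²⟩ = ℏ²·l(l+1)/3 = 18.67ℏ².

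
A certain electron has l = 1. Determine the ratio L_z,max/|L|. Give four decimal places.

|L| = √2 ℏ ≈ 1.4142ℏ, while L_z,max = lℏ = 1ℏ.
L_z,max/|L| = 1/√2 = 0.7071.

L_z,max/|L| = 0.7071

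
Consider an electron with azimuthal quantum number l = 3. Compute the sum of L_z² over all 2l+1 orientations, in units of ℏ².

The allowed m_l values are -3, -2, -1, 0, 1, 2, 3.
Σ m_l² = 2·(1 + 4 + 9) = 28.

Σ(L_z)² = 28 ℏ²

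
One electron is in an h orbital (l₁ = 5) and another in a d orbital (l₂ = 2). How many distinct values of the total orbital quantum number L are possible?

The total orbital quantum number L ranges from |l₁ − l₂| to l₁ + l₂ in integer steps.
L ∈ {3, 4, 5, 6, 7}.
That is 5 values.

5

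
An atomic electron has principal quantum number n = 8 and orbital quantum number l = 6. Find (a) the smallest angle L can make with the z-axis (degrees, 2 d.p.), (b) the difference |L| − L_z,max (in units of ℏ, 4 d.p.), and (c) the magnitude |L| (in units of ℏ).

cos θ_min = 6/√42, so θ_min ≈ 22.21°.
|L| − L_z,max = (√42 − 6)ℏ ≈ 0.4807ℏ.
|L| = ℏ√(6·7) = √42 ℏ ≈ 6.481ℏ.

θ_min ≈ 22.21°; |L|−L_z,max ≈ 0.4807ℏ; |L| = √42 ℏ ≈ 6.481ℏ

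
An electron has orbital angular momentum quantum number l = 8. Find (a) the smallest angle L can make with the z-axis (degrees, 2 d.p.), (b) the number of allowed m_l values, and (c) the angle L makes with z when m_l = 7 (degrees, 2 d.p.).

cos θ_min = 8/√72, so θ_min ≈ 19.47°.
There are 2l+1 = 17 values of m_l.
For m_l = 7: cos θ = 7/√72, θ ≈ 34.42°.

θ_min ≈ 19.47°; 17 values; θ(m_l=7) ≈ 34.42°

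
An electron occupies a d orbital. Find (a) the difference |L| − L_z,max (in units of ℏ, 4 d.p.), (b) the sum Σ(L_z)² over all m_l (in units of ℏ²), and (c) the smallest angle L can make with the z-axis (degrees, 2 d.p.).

|L|−L_z,max ≈ 0.4495ℏ; Σ(L_z)² = 10 ℏ²; θ_min ≈ 35.26°

D corresponds to l = 2.
|L| − L_z,max = (√6 − 2)ℏ ≈ 0.4495ℏ.
Σ m_l² = 10, so Σ(L_z)² = 10 ℏ².
cos θ_min = 2/√6, so θ_min ≈ 35.26°.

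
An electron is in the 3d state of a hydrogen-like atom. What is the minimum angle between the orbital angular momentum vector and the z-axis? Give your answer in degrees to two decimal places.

θ_min ≈ 35.26°

For 3d, l = 2.
|L| = ℏ√(l(l+1)) = √6 ℏ.
The smallest angle corresponds to the largest L_z, i.e. m_l = l = 2, giving L_z = 2ℏ.
cos θ_min = 2/√6, so θ_min ≈ 35.26°.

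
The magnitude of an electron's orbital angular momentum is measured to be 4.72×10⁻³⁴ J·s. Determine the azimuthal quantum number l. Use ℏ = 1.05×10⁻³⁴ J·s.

l = 4

In units of ℏ, |L| ≈ 4.495.
l(l+1) ≈ 4.495² ≈ 20.21, so l = 4.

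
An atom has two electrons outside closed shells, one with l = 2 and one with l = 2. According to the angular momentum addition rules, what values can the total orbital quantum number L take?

L = 0, 1, 2, 3, 4

L runs from |2 − 2| = 0 to 2 + 2 = 4.
Allowed values: L = 0, 1, 2, 3, 4.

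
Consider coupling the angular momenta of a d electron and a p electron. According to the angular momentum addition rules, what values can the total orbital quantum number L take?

L runs from |2 − 1| = 1 to 2 + 1 = 3.
So L can be 1, 2, 3.

L = 1, 2, 3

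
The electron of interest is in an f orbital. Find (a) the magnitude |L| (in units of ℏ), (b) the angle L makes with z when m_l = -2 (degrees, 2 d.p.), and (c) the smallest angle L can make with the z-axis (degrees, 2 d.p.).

|L| = 2√3 ℏ ≈ 3.464ℏ; θ(m_l=-2) ≈ 125.26°; θ_min ≈ 30.00°

For an f orbital, l = 3.
|L| = ℏ√(3·4) = 2√3 ℏ ≈ 3.464ℏ.
For m_l = -2: cos θ = -2/√12, θ ≈ 125.26°.
cos θ_min = 3/√12, so θ_min ≈ 30.00°.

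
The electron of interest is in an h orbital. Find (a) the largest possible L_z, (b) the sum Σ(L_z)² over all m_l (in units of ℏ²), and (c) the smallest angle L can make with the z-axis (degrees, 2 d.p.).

L_z,max = 5ℏ; Σ(L_z)² = 110 ℏ²; θ_min ≈ 24.09°

The letter h corresponds to l = 5.
L_z,max = lℏ = 5ℏ.
Σ m_l² = 110, so Σ(L_z)² = 110 ℏ².
cos θ_min = 5/√30, so θ_min ≈ 24.09°.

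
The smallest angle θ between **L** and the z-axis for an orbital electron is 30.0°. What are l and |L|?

At minimum angle, m_l = l, so cos θ = l/√(l(l+1)); cos²θ = l/(l+1) = 0.7500.
Thus l = 0.7500/(1 − 0.7500) ≈ 3.
Then |L| = ℏ√(3·4) = 2√3 ℏ.

l = 3, |L| = 2√3 ℏ ≈ 3.464ℏ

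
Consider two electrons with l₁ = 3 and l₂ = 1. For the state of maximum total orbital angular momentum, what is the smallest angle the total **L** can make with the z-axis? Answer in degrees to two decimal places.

θ_min ≈ 26.57°

The total orbital quantum number L ranges from |l₁ − l₂| to l₁ + l₂ in integer steps.
Allowed values: L = 2, 3, 4.
The maximum is L = 4, with |L_tot| = ℏ√(4·5) = 2√5 ℏ.
The minimum angle with z is arccos(4/√20) ≈ 26.57°.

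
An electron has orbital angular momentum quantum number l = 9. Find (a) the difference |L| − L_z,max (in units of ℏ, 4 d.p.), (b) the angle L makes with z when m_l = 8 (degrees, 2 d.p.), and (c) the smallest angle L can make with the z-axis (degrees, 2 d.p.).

|L| − L_z,max = (3√10 − 9)ℏ ≈ 0.4868ℏ.
For m_l = 8: cos θ = 8/√90, θ ≈ 32.51°.
cos θ_min = 9/√90, so θ_min ≈ 18.43°.

|L|−L_z,max ≈ 0.4868ℏ; θ(m_l=8) ≈ 32.51°; θ_min ≈ 18.43°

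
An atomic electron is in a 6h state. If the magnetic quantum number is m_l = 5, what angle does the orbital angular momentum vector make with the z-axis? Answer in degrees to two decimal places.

For 6h, l = 5.
|L| = √(l(l+1)) ℏ = √30 ℏ.
L_z = m_l ℏ = 5ℏ.
cos θ = L_z/|L| = 5/√30, so θ ≈ 24.09°.

θ ≈ 24.09°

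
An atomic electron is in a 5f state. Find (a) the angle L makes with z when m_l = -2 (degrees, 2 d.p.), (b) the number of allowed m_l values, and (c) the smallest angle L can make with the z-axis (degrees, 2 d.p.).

5f means n = 5, l = 3.
For m_l = -2: cos θ = -2/√12, θ ≈ 125.26°.
There are 2l+1 = 7 values of m_l.
cos θ_min = 3/√12, so θ_min ≈ 30.00°.

θ(m_l=-2) ≈ 125.26°; 7 values; θ_min ≈ 30.00°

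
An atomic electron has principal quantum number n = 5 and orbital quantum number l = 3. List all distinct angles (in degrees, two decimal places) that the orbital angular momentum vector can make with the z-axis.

θ ∈ {30.00°, 54.74°, 73.22°, 90.00°, 106.78°, 125.26°, 150.00°}

|L| = √(l(l+1)) ℏ = 2√3 ℏ.
cos θ = m_l/√12 for each m_l ∈ {-3, -2, -1, 0, 1, 2, 3}.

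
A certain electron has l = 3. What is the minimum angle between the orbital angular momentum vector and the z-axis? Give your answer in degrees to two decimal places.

θ_min ≈ 30.00°

|L| = √(l(l+1)) ℏ = 2√3 ℏ.
The smallest angle corresponds to the largest L_z, i.e. m_l = l = 3, giving L_z = 3ℏ.
cos θ_min = 3/√12, so θ_min ≈ 30.00°.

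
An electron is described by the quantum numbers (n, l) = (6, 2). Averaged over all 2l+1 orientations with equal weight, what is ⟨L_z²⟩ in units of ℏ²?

The allowed m_l values are -2, -1, 0, 1, 2.
Average of L_z² over 5 states: 10/5 ℏ² = 2 ℏ².

⟨L_z²⟩ = 2 ℏ²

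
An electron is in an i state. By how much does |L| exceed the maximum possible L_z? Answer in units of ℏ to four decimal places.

|L| − L_z,max ≈ 0.4807ℏ

For an i orbital, l = 6.
|L| = √42 ℏ ≈ 6.4807ℏ, while L_z,max = lℏ = 6ℏ.
The difference is (√42 − 6)ℏ ≈ 0.4807ℏ.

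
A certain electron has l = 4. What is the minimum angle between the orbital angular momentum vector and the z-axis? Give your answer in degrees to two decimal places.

|L|² = l(l+1)ℏ² = 20ℏ², so |L| = 2√5 ℏ.
The smallest angle corresponds to the largest L_z, i.e. m_l = l = 4, giving L_z = 4ℏ.
cos θ_min = 4/√20, so θ_min ≈ 26.57°.

θ_min ≈ 26.57°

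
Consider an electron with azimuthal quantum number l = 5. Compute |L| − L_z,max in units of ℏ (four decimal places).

|L| = √30 ℏ ≈ 5.4772ℏ, while L_z,max = lℏ = 5ℏ.
The difference is (√30 − 5)ℏ ≈ 0.4772ℏ.

|L| − L_z,max ≈ 0.4772ℏ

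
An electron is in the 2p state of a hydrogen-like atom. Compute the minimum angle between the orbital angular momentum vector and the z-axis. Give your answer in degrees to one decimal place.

For 2p, l = 1.
|L| = √(l(l+1)) ℏ = √2 ℏ.
The smallest angle corresponds to the largest L_z, i.e. m_l = l = 1, giving L_z = 1ℏ.
cos θ_min = 1/√2, so θ_min ≈ 45.0°.

θ_min ≈ 45.0°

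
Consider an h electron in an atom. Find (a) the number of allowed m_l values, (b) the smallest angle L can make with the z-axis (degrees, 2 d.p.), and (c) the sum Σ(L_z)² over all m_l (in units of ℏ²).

H corresponds to l = 5.
There are 2l+1 = 11 values of m_l.
cos θ_min = 5/√30, so θ_min ≈ 24.09°.
Σ m_l² = 110, so Σ(L_z)² = 110 ℏ².

11 values; θ_min ≈ 24.09°; Σ(L_z)² = 110 ℏ²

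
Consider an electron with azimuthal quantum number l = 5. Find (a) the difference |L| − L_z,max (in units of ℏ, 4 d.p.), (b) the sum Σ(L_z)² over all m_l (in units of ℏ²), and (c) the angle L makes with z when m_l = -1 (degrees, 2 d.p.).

|L| − L_z,max = (√30 − 5)ℏ ≈ 0.4772ℏ.
Σ m_l² = 110, so Σ(L_z)² = 110 ℏ².
For m_l = -1: cos θ = -1/√30, θ ≈ 100.52°.

|L|−L_z,max ≈ 0.4772ℏ; Σ(L_z)² = 110 ℏ²; θ(m_l=-1) ≈ 100.52°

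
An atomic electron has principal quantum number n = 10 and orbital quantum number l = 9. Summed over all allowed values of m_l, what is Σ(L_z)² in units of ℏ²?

Σ(L_z)² = 570 ℏ²

m_l runs from −9 to 9, i.e. {-9, -8, -7, -6, -5, -4, -3, -2, -1, 0, 1, 2, 3, 4, 5, 6, 7, 8, 9}.
Summing m² from −9 to 9: Σ m_l² = 570.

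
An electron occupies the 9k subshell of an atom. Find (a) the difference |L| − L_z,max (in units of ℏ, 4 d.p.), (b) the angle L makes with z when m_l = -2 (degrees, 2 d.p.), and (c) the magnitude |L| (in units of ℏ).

|L|−L_z,max ≈ 0.4833ℏ; θ(m_l=-2) ≈ 105.50°; |L| = 2√14 ℏ ≈ 7.483ℏ

9k means n = 9, l = 7.
|L| − L_z,max = (2√14 − 7)ℏ ≈ 0.4833ℏ.
For m_l = -2: cos θ = -2/√56, θ ≈ 105.50°.
|L| = ℏ√(7·8) = 2√14 ℏ ≈ 7.483ℏ.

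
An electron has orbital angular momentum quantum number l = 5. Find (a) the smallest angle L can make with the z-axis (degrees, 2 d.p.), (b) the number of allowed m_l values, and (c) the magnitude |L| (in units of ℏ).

θ_min ≈ 24.09°; 11 values; |L| = √30 ℏ ≈ 5.477ℏ

cos θ_min = 5/√30, so θ_min ≈ 24.09°.
There are 2l+1 = 11 values of m_l.
|L| = ℏ√(5·6) = √30 ℏ ≈ 5.477ℏ.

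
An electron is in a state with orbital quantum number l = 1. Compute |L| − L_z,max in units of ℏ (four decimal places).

|L| = √2 ℏ ≈ 1.4142ℏ, while L_z,max = lℏ = 1ℏ.
The difference is (√2 − 1)ℏ ≈ 0.4142ℏ.

|L| − L_z,max ≈ 0.4142ℏ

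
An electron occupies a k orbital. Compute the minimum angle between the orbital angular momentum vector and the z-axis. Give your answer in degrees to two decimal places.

A k state has l = 7.
|L| = √(l(l+1)) ℏ = 2√14 ℏ.
The smallest angle corresponds to the largest L_z, i.e. m_l = l = 7, giving L_z = 7ℏ.
cos θ_min = 7/√56, so θ_min ≈ 20.70°.

θ_min ≈ 20.70°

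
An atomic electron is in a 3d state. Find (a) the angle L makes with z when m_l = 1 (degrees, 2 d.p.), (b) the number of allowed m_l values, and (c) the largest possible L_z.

The 3d subshell has l = 2.
For m_l = 1: cos θ = 1/√6, θ ≈ 65.91°.
There are 2l+1 = 5 values of m_l.
L_z,max = lℏ = 2ℏ.

θ(m_l=1) ≈ 65.91°; 5 values; L_z,max = 2ℏ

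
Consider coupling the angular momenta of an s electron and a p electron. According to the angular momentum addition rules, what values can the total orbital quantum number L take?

L = 1

Angular momentum addition gives L = |l₁ − l₂|, …, l₁ + l₂.
L ∈ {1}.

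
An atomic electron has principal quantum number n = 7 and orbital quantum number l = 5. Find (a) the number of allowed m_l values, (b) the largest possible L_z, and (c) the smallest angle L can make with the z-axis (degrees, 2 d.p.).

There are 2l+1 = 11 values of m_l.
L_z,max = lℏ = 5ℏ.
cos θ_min = 5/√30, so θ_min ≈ 24.09°.

11 values; L_z,max = 5ℏ; θ_min ≈ 24.09°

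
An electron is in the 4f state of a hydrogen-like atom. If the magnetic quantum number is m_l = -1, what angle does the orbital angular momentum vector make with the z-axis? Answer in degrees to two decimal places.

For 4f, l = 3.
|L| = √(l(l+1)) ℏ = 2√3 ℏ.
L_z = m_l ℏ = −1ℏ.
cos θ = L_z/|L| = -1/√12, so θ ≈ 106.78°.

θ ≈ 106.78°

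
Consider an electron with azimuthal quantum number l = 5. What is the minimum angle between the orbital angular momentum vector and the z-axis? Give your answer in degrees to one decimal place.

θ_min ≈ 24.1°

|L|² = l(l+1)ℏ² = 30ℏ², so |L| = √30 ℏ.
The smallest angle corresponds to the largest L_z, i.e. m_l = l = 5, giving L_z = 5ℏ.
cos θ_min = 5/√30, so θ_min ≈ 24.1°.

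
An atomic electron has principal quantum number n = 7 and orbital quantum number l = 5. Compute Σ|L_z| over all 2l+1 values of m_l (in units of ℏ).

The allowed m_l values are -5, -4, -3, -2, -1, 0, 1, 2, 3, 4, 5.
Σ|m_l| = 2(1+2+…+5) = 30.

Σ|L_z| = 30 ℏ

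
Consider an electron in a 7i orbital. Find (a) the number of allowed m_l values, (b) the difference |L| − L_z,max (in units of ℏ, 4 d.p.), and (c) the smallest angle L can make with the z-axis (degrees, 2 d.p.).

The 7i subshell has l = 6.
There are 2l+1 = 13 values of m_l.
|L| − L_z,max = (√42 − 6)ℏ ≈ 0.4807ℏ.
cos θ_min = 6/√42, so θ_min ≈ 22.21°.

13 values; |L|−L_z,max ≈ 0.4807ℏ; θ_min ≈ 22.21°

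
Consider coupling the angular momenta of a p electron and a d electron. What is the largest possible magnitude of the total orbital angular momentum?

|L_tot|_max = 2√3 ℏ ≈ 3.464ℏ

L runs from |1 − 2| = 1 to 1 + 2 = 3.
Allowed values: L = 1, 2, 3.
The largest magnitude corresponds to L = 3: |L_tot| = ℏ√(3·4) = 2√3 ℏ.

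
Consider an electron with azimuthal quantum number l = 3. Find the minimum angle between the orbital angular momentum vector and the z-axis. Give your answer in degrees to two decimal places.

θ_min ≈ 30.00°

|L| = √(l(l+1)) ℏ = 2√3 ℏ.
The smallest angle corresponds to the largest L_z, i.e. m_l = l = 3, giving L_z = 3ℏ.
cos θ_min = 3/√12, so θ_min ≈ 30.00°.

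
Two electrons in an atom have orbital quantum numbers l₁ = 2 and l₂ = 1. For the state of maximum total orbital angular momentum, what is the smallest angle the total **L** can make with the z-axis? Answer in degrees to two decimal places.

θ_min ≈ 30.00°

L runs from |2 − 1| = 1 to 2 + 1 = 3.
Allowed values: L = 1, 2, 3.
The maximum is L = 3, with |L_tot| = ℏ√(3·4) = 2√3 ℏ.
The minimum angle with z is arccos(3/√12) ≈ 30.00°.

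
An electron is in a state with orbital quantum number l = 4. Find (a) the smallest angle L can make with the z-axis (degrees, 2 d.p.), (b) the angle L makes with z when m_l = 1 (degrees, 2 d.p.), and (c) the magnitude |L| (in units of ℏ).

cos θ_min = 4/√20, so θ_min ≈ 26.57°.
For m_l = 1: cos θ = 1/√20, θ ≈ 77.08°.
|L| = ℏ√(4·5) = 2√5 ℏ ≈ 4.472ℏ.

θ_min ≈ 26.57°; θ(m_l=1) ≈ 77.08°; |L| = 2√5 ℏ ≈ 4.472ℏ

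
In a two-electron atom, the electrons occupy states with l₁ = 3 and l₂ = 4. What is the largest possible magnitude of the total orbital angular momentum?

By the triangle rule, |l₁ − l₂| ≤ L ≤ l₁ + l₂.
So L can be 1, 2, 3, 4, 5, 6, 7.
The largest magnitude corresponds to L = 7: |L_tot| = ℏ√(7·8) = 2√14 ℏ.

|L_tot|_max = 2√14 ℏ ≈ 7.483ℏ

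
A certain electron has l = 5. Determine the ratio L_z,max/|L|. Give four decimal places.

|L| = √30 ℏ ≈ 5.4772ℏ, while L_z,max = lℏ = 5ℏ.
L_z,max/|L| = 5/√30 = 0.9129.

L_z,max/|L| = 0.9129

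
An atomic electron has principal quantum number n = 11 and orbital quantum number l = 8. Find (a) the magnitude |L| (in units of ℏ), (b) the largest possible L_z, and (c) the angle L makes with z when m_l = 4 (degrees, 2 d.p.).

|L| = 6√2 ℏ ≈ 8.485ℏ; L_z,max = 8ℏ; θ(m_l=4) ≈ 61.87°

|L| = ℏ√(8·9) = 6√2 ℏ ≈ 8.485ℏ.
L_z,max = lℏ = 8ℏ.
For m_l = 4: cos θ = 4/√72, θ ≈ 61.87°.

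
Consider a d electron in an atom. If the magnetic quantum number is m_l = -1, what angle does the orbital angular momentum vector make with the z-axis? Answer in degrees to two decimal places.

A d state has l = 2.
|L| = ℏ√(l(l+1)) = √6 ℏ.
L_z = m_l ℏ = −1ℏ.
cos θ = L_z/|L| = -1/√6, so θ ≈ 114.09°.

θ ≈ 114.09°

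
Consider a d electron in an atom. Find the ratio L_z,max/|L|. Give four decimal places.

For a d orbital, l = 2.
|L| = √6 ℏ ≈ 2.4495ℏ, while L_z,max = lℏ = 2ℏ.
L_z,max/|L| = 2/√6 = 0.8165.

L_z,max/|L| = 0.8165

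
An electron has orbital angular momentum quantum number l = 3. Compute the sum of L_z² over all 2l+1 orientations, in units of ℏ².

Σ(L_z)² = 28 ℏ²

The allowed m_l values are -3, -2, -1, 0, 1, 2, 3.
Summing m² from −3 to 3: Σ m_l² = 28.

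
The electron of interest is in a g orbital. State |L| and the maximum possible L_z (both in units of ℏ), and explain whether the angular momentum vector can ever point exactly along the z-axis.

No: L_z,max = 4ℏ < |L| = 2√5 ℏ ≈ 4.472ℏ

A g state has l = 4.
|L| = 2√5 ℏ ≈ 4.4721ℏ, while L_z,max = lℏ = 4ℏ.
Since |L| > L_z,max, the vector can never point exactly along z; the closest it comes is θ_min = arccos(4/√20) ≈ 26.6°.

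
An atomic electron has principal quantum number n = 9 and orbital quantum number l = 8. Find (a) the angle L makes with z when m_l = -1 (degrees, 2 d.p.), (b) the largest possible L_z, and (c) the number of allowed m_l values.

For m_l = -1: cos θ = -1/√72, θ ≈ 96.77°.
L_z,max = lℏ = 8ℏ.
There are 2l+1 = 17 values of m_l.

θ(m_l=-1) ≈ 96.77°; L_z,max = 8ℏ; 17 values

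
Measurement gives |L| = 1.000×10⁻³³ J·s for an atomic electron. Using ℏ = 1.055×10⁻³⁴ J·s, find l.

Dividing by ℏ: |L|/ℏ ≈ 9.479.
(|L|/ℏ)² = l(l+1) ≈ 89.85 ⇒ l = 9.

l = 9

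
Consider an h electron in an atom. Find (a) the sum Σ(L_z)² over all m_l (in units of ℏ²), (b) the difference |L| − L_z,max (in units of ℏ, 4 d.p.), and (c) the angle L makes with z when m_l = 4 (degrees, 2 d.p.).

The letter h corresponds to l = 5.
Σ m_l² = 110, so Σ(L_z)² = 110 ℏ².
|L| − L_z,max = (√30 − 5)ℏ ≈ 0.4772ℏ.
For m_l = 4: cos θ = 4/√30, θ ≈ 43.09°.

Σ(L_z)² = 110 ℏ²; |L|−L_z,max ≈ 0.4772ℏ; θ(m_l=4) ≈ 43.09°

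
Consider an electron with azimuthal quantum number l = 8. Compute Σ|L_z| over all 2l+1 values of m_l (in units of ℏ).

Σ|L_z| = 72 ℏ

m_l ∈ {-8, -7, -6, -5, -4, -3, -2, -1, 0, 1, 2, 3, 4, 5, 6, 7, 8}.
Σ|m_l| = 2(1+2+…+8) = 72.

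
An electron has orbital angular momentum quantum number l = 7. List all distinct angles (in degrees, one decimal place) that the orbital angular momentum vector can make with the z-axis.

θ ∈ {20.7°, 36.7°, 48.1°, 57.7°, 66.4°, 74.5°, 82.3°, 90.0°, 97.7°, 105.5°, 113.6°, 122.3°, 131.9°, 143.3°, 159.3°}

|L| = ℏ√(l(l+1)) = 2√14 ℏ.
cos θ = m_l/√56 for each m_l ∈ {-7, -6, -5, -4, -3, -2, -1, 0, 1, 2, 3, 4, 5, 6, 7}.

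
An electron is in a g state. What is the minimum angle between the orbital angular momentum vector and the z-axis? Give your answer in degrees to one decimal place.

The letter g corresponds to l = 4.
|L|² = l(l+1)ℏ² = 20ℏ², so |L| = 2√5 ℏ.
The smallest angle corresponds to the largest L_z, i.e. m_l = l = 4, giving L_z = 4ℏ.
cos θ_min = 4/√20, so θ_min ≈ 26.6°.

θ_min ≈ 26.6°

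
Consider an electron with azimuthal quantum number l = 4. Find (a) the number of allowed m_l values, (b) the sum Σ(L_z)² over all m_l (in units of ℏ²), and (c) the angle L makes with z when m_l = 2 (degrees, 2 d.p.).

9 values; Σ(L_z)² = 60 ℏ²; θ(m_l=2) ≈ 63.43°

There are 2l+1 = 9 values of m_l.
Σ m_l² = 60, so Σ(L_z)² = 60 ℏ².
For m_l = 2: cos θ = 2/√20, θ ≈ 63.43°.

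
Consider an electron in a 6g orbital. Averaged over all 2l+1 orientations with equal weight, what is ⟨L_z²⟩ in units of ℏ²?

⟨L_z²⟩ = 6.667 ℏ²

6g means n = 6, l = 4.
m_l runs from −4 to 4, i.e. {-4, -3, -2, -1, 0, 1, 2, 3, 4}.
⟨L_z²⟩ = ℏ²·l(l+1)/3 = 6.667ℏ².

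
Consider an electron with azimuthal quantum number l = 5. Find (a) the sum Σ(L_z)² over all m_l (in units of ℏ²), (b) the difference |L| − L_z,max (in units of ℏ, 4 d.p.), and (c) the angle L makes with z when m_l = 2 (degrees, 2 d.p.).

Σ(L_z)² = 110 ℏ²; |L|−L_z,max ≈ 0.4772ℏ; θ(m_l=2) ≈ 68.58°

Σ m_l² = 110, so Σ(L_z)² = 110 ℏ².
|L| − L_z,max = (√30 − 5)ℏ ≈ 0.4772ℏ.
For m_l = 2: cos θ = 2/√30, θ ≈ 68.58°.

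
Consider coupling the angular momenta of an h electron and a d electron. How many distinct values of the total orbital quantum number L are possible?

L runs from |5 − 2| = 3 to 5 + 2 = 7.
L ∈ {3, 4, 5, 6, 7}.
That is 5 values.

5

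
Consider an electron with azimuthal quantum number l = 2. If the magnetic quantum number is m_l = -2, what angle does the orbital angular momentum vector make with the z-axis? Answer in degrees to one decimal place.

|L| = √(l(l+1)) ℏ = √6 ℏ.
L_z = m_l ℏ = −2ℏ.
cos θ = L_z/|L| = -2/√6, so θ ≈ 144.7°.

θ ≈ 144.7°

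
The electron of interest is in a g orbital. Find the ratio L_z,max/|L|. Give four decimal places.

A g state has l = 4.
|L| = 2√5 ℏ ≈ 4.4721ℏ, while L_z,max = lℏ = 4ℏ.
L_z,max/|L| = 4/√20 = 0.8944.

L_z,max/|L| = 0.8944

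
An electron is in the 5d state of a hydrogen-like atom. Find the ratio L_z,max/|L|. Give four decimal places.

For 5d, l = 2.
|L| = √6 ℏ ≈ 2.4495ℏ, while L_z,max = lℏ = 2ℏ.
L_z,max/|L| = 2/√6 = 0.8165.

L_z,max/|L| = 0.8165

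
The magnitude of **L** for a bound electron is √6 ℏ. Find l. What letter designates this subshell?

(|L|/ℏ)² = l(l+1) = 6.
Solving: l = 2.

l = 2 (d orbital)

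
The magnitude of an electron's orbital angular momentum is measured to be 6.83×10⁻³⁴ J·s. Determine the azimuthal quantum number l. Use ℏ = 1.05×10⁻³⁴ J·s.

l = 6

In units of ℏ, |L| ≈ 6.505.
(|L|/ℏ)² = l(l+1) ≈ 42.31 ⇒ l = 6.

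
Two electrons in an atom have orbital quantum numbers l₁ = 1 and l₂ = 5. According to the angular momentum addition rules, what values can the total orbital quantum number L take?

L = 4, 5, 6

Angular momentum addition gives L = |l₁ − l₂|, …, l₁ + l₂.
Allowed values: L = 4, 5, 6.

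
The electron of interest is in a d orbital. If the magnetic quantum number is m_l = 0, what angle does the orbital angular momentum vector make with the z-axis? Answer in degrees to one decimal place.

θ ≈ 90.0°

D corresponds to l = 2.
|L| = ℏ√(l(l+1)) = √6 ℏ.
L_z = m_l ℏ = 0ℏ.
cos θ = L_z/|L| = 0/√6, so θ ≈ 90.0°.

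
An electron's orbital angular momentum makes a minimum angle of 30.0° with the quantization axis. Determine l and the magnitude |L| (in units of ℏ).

l = 3, |L| = 2√3 ℏ ≈ 3.464ℏ

cos θ_min = l/√(l(l+1)) = √(l/(l+1)), so l/(l+1) = cos²(30.0°) = 0.7500.
l = cos²θ/sin²θ ≈ 3.
Then |L| = ℏ√(3·4) = 2√3 ℏ.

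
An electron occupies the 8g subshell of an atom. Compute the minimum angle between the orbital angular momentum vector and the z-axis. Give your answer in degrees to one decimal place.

θ_min ≈ 26.6°

The 8g subshell has l = 4.
|L| = √(l(l+1)) ℏ = 2√5 ℏ.
The smallest angle corresponds to the largest L_z, i.e. m_l = l = 4, giving L_z = 4ℏ.
cos θ_min = 4/√20, so θ_min ≈ 26.6°.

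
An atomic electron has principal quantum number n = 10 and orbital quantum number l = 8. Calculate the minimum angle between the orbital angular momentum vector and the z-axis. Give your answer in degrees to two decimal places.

|L| = √(l(l+1)) ℏ = 6√2 ℏ.
The smallest angle corresponds to the largest L_z, i.e. m_l = l = 8, giving L_z = 8ℏ.
cos θ_min = 8/√72, so θ_min ≈ 19.47°.

θ_min ≈ 19.47°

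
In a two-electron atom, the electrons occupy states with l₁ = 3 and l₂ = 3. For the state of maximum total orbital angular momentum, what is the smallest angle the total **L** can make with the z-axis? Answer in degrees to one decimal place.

θ_min ≈ 22.2°

L runs from |3 − 3| = 0 to 3 + 3 = 6.
L ∈ {0, 1, 2, 3, 4, 5, 6}.
The maximum is L = 6, with |L_tot| = ℏ√(6·7) = √42 ℏ.
The minimum angle with z is arccos(6/√42) ≈ 22.2°.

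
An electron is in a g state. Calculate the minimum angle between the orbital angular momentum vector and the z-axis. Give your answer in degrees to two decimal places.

G corresponds to l = 4.
|L| = √(l(l+1)) ℏ = 2√5 ℏ.
The smallest angle corresponds to the largest L_z, i.e. m_l = l = 4, giving L_z = 4ℏ.
cos θ_min = 4/√20, so θ_min ≈ 26.57°.

θ_min ≈ 26.57°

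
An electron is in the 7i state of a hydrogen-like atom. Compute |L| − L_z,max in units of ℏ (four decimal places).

The 7i subshell has l = 6.
|L| = √42 ℏ ≈ 6.4807ℏ, while L_z,max = lℏ = 6ℏ.
The difference is (√42 − 6)ℏ ≈ 0.4807ℏ.

|L| − L_z,max ≈ 0.4807ℏ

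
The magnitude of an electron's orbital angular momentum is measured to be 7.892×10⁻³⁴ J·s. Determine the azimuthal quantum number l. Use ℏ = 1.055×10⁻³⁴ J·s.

l = 7

Dividing by ℏ: |L|/ℏ ≈ 7.481.
Set l(l+1) = 55.96; the integer solution is l = 7.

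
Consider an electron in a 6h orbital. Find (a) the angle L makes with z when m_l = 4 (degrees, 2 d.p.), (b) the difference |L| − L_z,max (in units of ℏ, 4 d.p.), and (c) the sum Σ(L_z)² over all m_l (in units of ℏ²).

θ(m_l=4) ≈ 43.09°; |L|−L_z,max ≈ 0.4772ℏ; Σ(L_z)² = 110 ℏ²

6h means n = 6, l = 5.
For m_l = 4: cos θ = 4/√30, θ ≈ 43.09°.
|L| − L_z,max = (√30 − 5)ℏ ≈ 0.4772ℏ.
Σ m_l² = 110, so Σ(L_z)² = 110 ℏ².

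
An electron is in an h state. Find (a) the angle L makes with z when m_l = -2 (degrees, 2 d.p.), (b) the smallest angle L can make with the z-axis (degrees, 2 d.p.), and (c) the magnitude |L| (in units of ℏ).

θ(m_l=-2) ≈ 111.42°; θ_min ≈ 24.09°; |L| = √30 ℏ ≈ 5.477ℏ

The letter h corresponds to l = 5.
For m_l = -2: cos θ = -2/√30, θ ≈ 111.42°.
cos θ_min = 5/√30, so θ_min ≈ 24.09°.
|L| = ℏ√(5·6) = √30 ℏ ≈ 5.477ℏ.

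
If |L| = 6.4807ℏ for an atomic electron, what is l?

l = 6

Since |L|² = l(l+1)ℏ², l(l+1) = 42.
The positive root is l = 6.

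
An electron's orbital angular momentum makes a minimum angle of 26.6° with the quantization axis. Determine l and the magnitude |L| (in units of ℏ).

cos θ_min = l/√(l(l+1)) = √(l/(l+1)), so l/(l+1) = cos²(26.6°) = 0.7995.
l = cos²θ/sin²θ ≈ 4.
Then |L| = ℏ√(4·5) = 2√5 ℏ.

l = 4, |L| = 2√5 ℏ ≈ 4.472ℏ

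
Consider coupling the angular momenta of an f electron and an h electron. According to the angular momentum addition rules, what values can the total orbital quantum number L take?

L runs from |3 − 5| = 2 to 3 + 5 = 8.
So L can be 2, 3, 4, 5, 6, 7, 8.

L = 2, 3, 4, 5, 6, 7, 8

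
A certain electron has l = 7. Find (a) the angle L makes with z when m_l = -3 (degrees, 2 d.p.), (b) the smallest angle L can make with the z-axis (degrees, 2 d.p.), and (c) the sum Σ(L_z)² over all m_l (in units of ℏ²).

θ(m_l=-3) ≈ 113.63°; θ_min ≈ 20.70°; Σ(L_z)² = 280 ℏ²

For m_l = -3: cos θ = -3/√56, θ ≈ 113.63°.
cos θ_min = 7/√56, so θ_min ≈ 20.70°.
Σ m_l² = 280, so Σ(L_z)² = 280 ℏ².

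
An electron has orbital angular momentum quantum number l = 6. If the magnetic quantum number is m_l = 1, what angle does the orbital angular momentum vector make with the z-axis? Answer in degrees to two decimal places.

|L| = √(l(l+1)) ℏ = √42 ℏ.
L_z = m_l ℏ = 1ℏ.
cos θ = L_z/|L| = 1/√42, so θ ≈ 81.12°.

θ ≈ 81.12°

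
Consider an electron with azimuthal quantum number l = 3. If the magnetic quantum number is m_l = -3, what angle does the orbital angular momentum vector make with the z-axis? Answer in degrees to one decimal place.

θ ≈ 150.0°

|L| = ℏ√(l(l+1)) = 2√3 ℏ.
L_z = m_l ℏ = −3ℏ.
cos θ = L_z/|L| = -3/√12, so θ ≈ 150.0°.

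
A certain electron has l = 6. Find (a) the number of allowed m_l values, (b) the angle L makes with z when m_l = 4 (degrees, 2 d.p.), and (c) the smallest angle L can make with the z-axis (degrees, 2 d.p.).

There are 2l+1 = 13 values of m_l.
For m_l = 4: cos θ = 4/√42, θ ≈ 51.89°.
cos θ_min = 6/√42, so θ_min ≈ 22.21°.

13 values; θ(m_l=4) ≈ 51.89°; θ_min ≈ 22.21°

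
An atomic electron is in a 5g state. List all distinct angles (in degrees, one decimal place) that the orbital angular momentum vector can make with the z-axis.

θ ∈ {26.6°, 47.9°, 63.4°, 77.1°, 90.0°, 102.9°, 116.6°, 132.1°, 153.4°}

For 5g, l = 4.
|L| = √(l(l+1)) ℏ = 2√5 ℏ.
cos θ = m_l/√20 for each m_l ∈ {-4, -3, -2, -1, 0, 1, 2, 3, 4}.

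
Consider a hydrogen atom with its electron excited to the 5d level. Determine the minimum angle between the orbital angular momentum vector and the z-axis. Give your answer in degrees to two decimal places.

θ_min ≈ 35.26°

The 5d level has l = 2.
|L| = √(l(l+1)) ℏ = √6 ℏ.
The smallest angle corresponds to the largest L_z, i.e. m_l = l = 2, giving L_z = 2ℏ.
cos θ_min = 2/√6, so θ_min ≈ 35.26°.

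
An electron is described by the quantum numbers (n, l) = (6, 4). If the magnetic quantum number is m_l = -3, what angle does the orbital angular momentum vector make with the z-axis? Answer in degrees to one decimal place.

θ ≈ 132.1°

|L| = √(l(l+1)) ℏ = 2√5 ℏ.
L_z = m_l ℏ = −3ℏ.
cos θ = L_z/|L| = -3/√20, so θ ≈ 132.1°.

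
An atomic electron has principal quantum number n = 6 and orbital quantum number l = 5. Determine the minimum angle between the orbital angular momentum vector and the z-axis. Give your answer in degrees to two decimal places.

|L| = √(l(l+1)) ℏ = √30 ℏ.
The smallest angle corresponds to the largest L_z, i.e. m_l = l = 5, giving L_z = 5ℏ.
cos θ_min = 5/√30, so θ_min ≈ 24.09°.

θ_min ≈ 24.09°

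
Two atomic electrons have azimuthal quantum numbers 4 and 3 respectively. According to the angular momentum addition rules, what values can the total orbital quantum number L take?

L = 1, 2, 3, 4, 5, 6, 7

Angular momentum addition gives L = |l₁ − l₂|, …, l₁ + l₂.
Allowed values: L = 1, 2, 3, 4, 5, 6, 7.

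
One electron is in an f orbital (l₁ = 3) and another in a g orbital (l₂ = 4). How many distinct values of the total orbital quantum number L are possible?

The total orbital quantum number L ranges from |l₁ − l₂| to l₁ + l₂ in integer steps.
L ∈ {1, 2, 3, 4, 5, 6, 7}.
That is 7 values.

7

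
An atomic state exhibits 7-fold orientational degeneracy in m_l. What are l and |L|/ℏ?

l = 3, |L| = 2√3 ℏ ≈ 3.464ℏ

2l + 1 = 7 ⇒ l = 3.
|L| = ℏ√(l(l+1)) = ℏ√(3·4) = 2√3 ℏ.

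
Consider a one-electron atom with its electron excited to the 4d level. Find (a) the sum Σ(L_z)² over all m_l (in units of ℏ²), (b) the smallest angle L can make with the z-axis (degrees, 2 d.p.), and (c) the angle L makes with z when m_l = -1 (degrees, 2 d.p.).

Σ(L_z)² = 10 ℏ²; θ_min ≈ 35.26°; θ(m_l=-1) ≈ 114.09°

The 4d level has l = 2.
Σ m_l² = 10, so Σ(L_z)² = 10 ℏ².
cos θ_min = 2/√6, so θ_min ≈ 35.26°.
For m_l = -1: cos θ = -1/√6, θ ≈ 114.09°.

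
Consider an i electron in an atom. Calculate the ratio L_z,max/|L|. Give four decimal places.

The letter i corresponds to l = 6.
|L| = √42 ℏ ≈ 6.4807ℏ, while L_z,max = lℏ = 6ℏ.
L_z,max/|L| = 6/√42 = 0.9258.

L_z,max/|L| = 0.9258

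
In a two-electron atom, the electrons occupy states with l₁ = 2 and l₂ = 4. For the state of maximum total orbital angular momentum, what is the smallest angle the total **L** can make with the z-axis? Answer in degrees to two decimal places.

θ_min ≈ 22.21°

By the triangle rule, |l₁ − l₂| ≤ L ≤ l₁ + l₂.
Allowed values: L = 2, 3, 4, 5, 6.
The maximum is L = 6, with |L_tot| = ℏ√(6·7) = √42 ℏ.
The minimum angle with z is arccos(6/√42) ≈ 22.21°.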